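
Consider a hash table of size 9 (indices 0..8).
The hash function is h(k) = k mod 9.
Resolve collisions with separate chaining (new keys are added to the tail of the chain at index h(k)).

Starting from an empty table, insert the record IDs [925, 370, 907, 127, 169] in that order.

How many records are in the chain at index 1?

2

925 -> bucket 7
370 -> bucket 1
907 -> bucket 7 (collision)
127 -> bucket 1 (collision)
169 -> bucket 7 (collision)
Final buckets:
0: —
1: 370 -> 127
2: —
3: —
4: —
5: —
6: —
7: 925 -> 907 -> 169
8: —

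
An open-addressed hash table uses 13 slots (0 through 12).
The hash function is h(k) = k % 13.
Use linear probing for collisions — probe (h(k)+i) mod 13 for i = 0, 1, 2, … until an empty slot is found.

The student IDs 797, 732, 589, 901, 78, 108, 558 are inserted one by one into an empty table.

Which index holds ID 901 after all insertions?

797: h=4 -> slot 4
732: h=4, probe 4,5 -> slot 5
589: h=4, probe 4,5,6 -> slot 6
901: h=4, probe 4,5,6,7 -> slot 7
78: h=0 -> slot 0
108: h=4, probe 4,5,6,7,8 -> slot 8
558: h=12 -> slot 12
Table: [78, -, -, -, 797, 732, 589, 901, 108, -, -, -, 558]

7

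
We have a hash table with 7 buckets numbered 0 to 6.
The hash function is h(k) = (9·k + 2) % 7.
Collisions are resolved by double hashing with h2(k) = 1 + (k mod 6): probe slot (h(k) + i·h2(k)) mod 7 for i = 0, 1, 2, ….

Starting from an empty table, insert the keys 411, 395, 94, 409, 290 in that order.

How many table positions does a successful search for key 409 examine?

2

411 hashes to 5; slot 5 is free => place at 5.
395 hashes to 1; slot 1 is free => place at 1.
94 hashes to 1, h2=5; 1 taken => place at 6.
409 hashes to 1, h2=2; 1 taken => place at 3.
290 hashes to 1, h2=3; 1 taken => place at 4.
Table: [., 395, ., 409, 290, 411, 94]
Lookup 409: h=1, h2=2, probe 1,3 → found at 3.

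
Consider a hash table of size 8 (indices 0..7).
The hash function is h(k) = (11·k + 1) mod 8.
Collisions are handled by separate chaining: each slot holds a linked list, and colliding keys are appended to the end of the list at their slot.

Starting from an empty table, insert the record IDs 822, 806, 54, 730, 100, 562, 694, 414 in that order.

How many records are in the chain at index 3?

Insert 822: h=3, bucket 3 empty → new chain.
Insert 806: h=3, bucket 3 nonempty → append to chain.
Insert 54: h=3, bucket 3 nonempty → append to chain.
Insert 730: h=7, bucket 7 empty → new chain.
Insert 100: h=5, bucket 5 empty → new chain.
Insert 562: h=7, bucket 7 nonempty → append to chain.
Insert 694: h=3, bucket 3 nonempty → append to chain.
Insert 414: h=3, bucket 3 nonempty → append to chain.
Final buckets:
0: —
1: —
2: —
3: 822 -> 806 -> 54 -> 694 -> 414
4: —
5: 100
6: —
7: 730 -> 562

5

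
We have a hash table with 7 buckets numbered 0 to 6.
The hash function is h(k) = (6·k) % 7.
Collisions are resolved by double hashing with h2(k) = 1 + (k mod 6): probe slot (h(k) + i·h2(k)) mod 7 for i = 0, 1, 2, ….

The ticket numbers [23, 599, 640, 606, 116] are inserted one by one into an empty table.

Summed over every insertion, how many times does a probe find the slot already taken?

5

23: h=5 => slot 5
599: h=3 => slot 3
640: h=4 => slot 4
606: h=3, h2=1, probe 3,4,5,6 => slot 6
116: h=3, h2=3, probe 3,6,2 => slot 2
Table: [_, _, 116, 599, 640, 23, 606]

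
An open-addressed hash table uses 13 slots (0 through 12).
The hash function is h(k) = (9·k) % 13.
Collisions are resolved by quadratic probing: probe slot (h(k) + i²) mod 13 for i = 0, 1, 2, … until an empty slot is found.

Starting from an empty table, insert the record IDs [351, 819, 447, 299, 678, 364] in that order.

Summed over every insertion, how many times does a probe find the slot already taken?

6

351: h=0 => slot 0
819: h=0, probe 0,1 => slot 1
447: h=6 => slot 6
299: h=0, probe 0,1,4 => slot 4
678: h=5 => slot 5
364: h=0, probe 0,1,4,9 => slot 9
Table: [351, 819, —, —, 299, 678, 447, —, —, 364, —, —, —]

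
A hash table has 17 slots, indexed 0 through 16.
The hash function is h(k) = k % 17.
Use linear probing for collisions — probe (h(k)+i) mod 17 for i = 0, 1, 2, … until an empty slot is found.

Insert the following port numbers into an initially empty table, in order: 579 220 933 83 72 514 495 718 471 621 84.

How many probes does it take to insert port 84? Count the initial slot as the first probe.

579: h=1 → slot 1
220: h=16 → slot 16
933: h=15 → slot 15
83: h=15, probe 15,16,0 → slot 0
72: h=4 → slot 4
514: h=4, probe 4,5 → slot 5
495: h=2 → slot 2
718: h=4, probe 4,5,6 → slot 6
471: h=12 → slot 12
621: h=9 → slot 9
84: h=16, probe 16,0,1,2,3 → slot 3
Table: [83, 579, 495, 84, 72, 514, 718, —, —, 621, —, —, 471, —, —, 933, 220]

5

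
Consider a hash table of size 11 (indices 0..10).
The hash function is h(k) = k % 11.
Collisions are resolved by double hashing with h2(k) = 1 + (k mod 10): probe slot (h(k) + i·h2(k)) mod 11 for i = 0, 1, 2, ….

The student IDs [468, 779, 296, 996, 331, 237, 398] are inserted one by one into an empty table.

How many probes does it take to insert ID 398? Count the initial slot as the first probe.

468 hashes to 6; slot 6 is free -> place at 6.
779 hashes to 9; slot 9 is free -> place at 9.
296 hashes to 10; slot 10 is free -> place at 10.
996 hashes to 6, h2=7; 6 taken -> place at 2.
331 hashes to 1; slot 1 is free -> place at 1.
237 hashes to 6, h2=8; 6 taken -> place at 3.
398 hashes to 2, h2=9; 2 taken -> place at 0.
Table: [398, 331, 996, 237, ., ., 468, ., ., 779, 296]

2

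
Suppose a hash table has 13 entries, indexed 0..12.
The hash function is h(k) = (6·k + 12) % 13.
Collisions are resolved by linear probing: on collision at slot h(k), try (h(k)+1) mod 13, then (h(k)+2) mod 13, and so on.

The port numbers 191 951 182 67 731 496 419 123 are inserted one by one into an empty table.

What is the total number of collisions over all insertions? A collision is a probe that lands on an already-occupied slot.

191 hashes to 1; slot 1 is free → place at 1.
951 hashes to 11; slot 11 is free → place at 11.
182 hashes to 12; slot 12 is free → place at 12.
67 hashes to 11; 11,12 taken → place at 0.
731 hashes to 4; slot 4 is free → place at 4.
496 hashes to 11; 11,12,0,1 taken → place at 2.
419 hashes to 4; 4 taken → place at 5.
123 hashes to 9; slot 9 is free → place at 9.
Table: [67, 191, 496, ., 731, 419, ., ., ., 123, ., 951, 182]

7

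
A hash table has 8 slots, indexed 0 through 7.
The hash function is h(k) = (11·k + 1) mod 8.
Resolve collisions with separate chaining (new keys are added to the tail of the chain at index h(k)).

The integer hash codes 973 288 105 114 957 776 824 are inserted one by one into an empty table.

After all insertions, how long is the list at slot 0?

Insert 973: h=0, bucket 0 empty → new chain.
Insert 288: h=1, bucket 1 empty → new chain.
Insert 105: h=4, bucket 4 empty → new chain.
Insert 114: h=7, bucket 7 empty → new chain.
Insert 957: h=0, bucket 0 nonempty → append to chain.
Insert 776: h=1, bucket 1 nonempty → append to chain.
Insert 824: h=1, bucket 1 nonempty → append to chain.
Final buckets:
0: 973 -> 957
1: 288 -> 776 -> 824
2: —
3: —
4: 105
5: —
6: —
7: 114

2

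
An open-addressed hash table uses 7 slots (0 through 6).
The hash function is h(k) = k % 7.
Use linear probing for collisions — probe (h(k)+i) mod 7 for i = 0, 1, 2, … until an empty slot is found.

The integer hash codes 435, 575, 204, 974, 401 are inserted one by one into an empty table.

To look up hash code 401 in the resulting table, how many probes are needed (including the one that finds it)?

435 hashes to 1; slot 1 is free -> place at 1.
575 hashes to 1; 1 taken -> place at 2.
204 hashes to 1; 1,2 taken -> place at 3.
974 hashes to 1; 1,2,3 taken -> place at 4.
401 hashes to 2; 2,3,4 taken -> place at 5.
Table: [_, 435, 575, 204, 974, 401, _]
Lookup 401: h=2, probe 2,3,4,5 → found at 5.

4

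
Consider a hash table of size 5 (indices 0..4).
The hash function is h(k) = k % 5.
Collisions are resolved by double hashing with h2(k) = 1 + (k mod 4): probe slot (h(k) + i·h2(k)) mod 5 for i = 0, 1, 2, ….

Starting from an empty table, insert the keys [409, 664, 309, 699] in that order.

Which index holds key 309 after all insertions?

Insert 409: h=4, slot 4 empty => index 4.
Insert 664: h=4, h2=1, slot 4 occupied => index 0.
Insert 309: h=4, h2=2, slot 4 occupied => index 1.
Insert 699: h=4, h2=4, slot 4 occupied => index 3.
Table: [664, 309, —, 699, 409]

1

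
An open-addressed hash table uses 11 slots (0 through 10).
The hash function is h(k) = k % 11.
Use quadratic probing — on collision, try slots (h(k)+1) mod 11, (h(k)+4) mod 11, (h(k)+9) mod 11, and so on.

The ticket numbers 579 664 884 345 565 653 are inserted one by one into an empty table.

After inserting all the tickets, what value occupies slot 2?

565

Insert 579: h=7, slot 7 empty → index 7.
Insert 664: h=4, slot 4 empty → index 4.
Insert 884: h=4, slot 4 occupied → index 5.
Insert 345: h=4, slots 4,5 occupied → index 8.
Insert 565: h=4, slots 4,5,8 occupied → index 2.
Insert 653: h=4, slots 4,5,8,2 occupied → index 9.
Table: [—, —, 565, —, 664, 884, —, 579, 345, 653, —]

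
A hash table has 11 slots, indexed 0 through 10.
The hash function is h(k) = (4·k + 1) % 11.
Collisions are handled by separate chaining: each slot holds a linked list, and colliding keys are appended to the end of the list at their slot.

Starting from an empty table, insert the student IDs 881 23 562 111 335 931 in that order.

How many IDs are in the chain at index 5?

4

Insert 881: h=5, bucket 5 empty -> new chain.
Insert 23: h=5, bucket 5 nonempty -> append to chain.
Insert 562: h=5, bucket 5 nonempty -> append to chain.
Insert 111: h=5, bucket 5 nonempty -> append to chain.
Insert 335: h=10, bucket 10 empty -> new chain.
Insert 931: h=7, bucket 7 empty -> new chain.
Final buckets:
0: —
1: —
2: —
3: —
4: —
5: 881 -> 23 -> 562 -> 111
6: —
7: 931
8: —
9: —
10: 335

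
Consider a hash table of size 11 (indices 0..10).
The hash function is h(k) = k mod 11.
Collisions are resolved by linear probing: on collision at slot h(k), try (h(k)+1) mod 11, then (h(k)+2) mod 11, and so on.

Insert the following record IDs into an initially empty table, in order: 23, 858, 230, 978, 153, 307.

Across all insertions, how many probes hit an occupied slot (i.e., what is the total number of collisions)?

12

23 hashes to 1; slot 1 is free → place at 1.
858 hashes to 0; slot 0 is free → place at 0.
230 hashes to 10; slot 10 is free → place at 10.
978 hashes to 10; 10,0,1 taken → place at 2.
153 hashes to 10; 10,0,1,2 taken → place at 3.
307 hashes to 10; 10,0,1,2,3 taken → place at 4.
Table: [858, 23, 978, 153, 307, —, —, —, —, —, 230]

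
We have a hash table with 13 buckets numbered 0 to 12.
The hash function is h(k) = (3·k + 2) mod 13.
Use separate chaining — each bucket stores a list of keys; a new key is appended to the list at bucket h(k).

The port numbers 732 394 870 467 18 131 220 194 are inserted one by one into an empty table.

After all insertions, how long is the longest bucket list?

4

Insert 732: h=1, bucket 1 empty -> new chain.
Insert 394: h=1, bucket 1 nonempty -> append to chain.
Insert 870: h=12, bucket 12 empty -> new chain.
Insert 467: h=12, bucket 12 nonempty -> append to chain.
Insert 18: h=4, bucket 4 empty -> new chain.
Insert 131: h=5, bucket 5 empty -> new chain.
Insert 220: h=12, bucket 12 nonempty -> append to chain.
Insert 194: h=12, bucket 12 nonempty -> append to chain.
Final buckets:
0: .
1: 732 -> 394
2: .
3: .
4: 18
5: 131
6: .
7: .
8: .
9: .
10: .
11: .
12: 870 -> 467 -> 220 -> 194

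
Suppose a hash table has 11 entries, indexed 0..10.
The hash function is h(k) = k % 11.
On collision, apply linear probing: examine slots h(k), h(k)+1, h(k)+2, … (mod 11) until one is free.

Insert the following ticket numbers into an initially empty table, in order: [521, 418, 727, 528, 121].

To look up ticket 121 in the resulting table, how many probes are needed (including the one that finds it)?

Insert 521: h=4, slot 4 empty -> index 4.
Insert 418: h=0, slot 0 empty -> index 0.
Insert 727: h=1, slot 1 empty -> index 1.
Insert 528: h=0, slots 0,1 occupied -> index 2.
Insert 121: h=0, slots 0,1,2 occupied -> index 3.
Table: [418, 727, 528, 121, 521, ∅, ∅, ∅, ∅, ∅, ∅]
Lookup 121: h=0, probe 0,1,2,3 → found at 3.

4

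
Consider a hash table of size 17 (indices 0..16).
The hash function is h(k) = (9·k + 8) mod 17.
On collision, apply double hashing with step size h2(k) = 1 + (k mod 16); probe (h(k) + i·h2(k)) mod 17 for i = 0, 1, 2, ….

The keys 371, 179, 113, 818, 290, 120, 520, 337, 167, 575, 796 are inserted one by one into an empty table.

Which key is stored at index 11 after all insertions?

371 hashes to 15; slot 15 is free → place at 15.
179 hashes to 4; slot 4 is free → place at 4.
113 hashes to 5; slot 5 is free → place at 5.
818 hashes to 9; slot 9 is free → place at 9.
290 hashes to 0; slot 0 is free → place at 0.
120 hashes to 0, h2=9; 0,9 taken → place at 1.
520 hashes to 13; slot 13 is free → place at 13.
337 hashes to 15, h2=2; 15,0 taken → place at 2.
167 hashes to 15, h2=8; 15 taken → place at 6.
575 hashes to 15, h2=16; 15 taken → place at 14.
796 hashes to 15, h2=13; 15 taken → place at 11.
Table: [290, 120, 337, —, 179, 113, 167, —, —, 818, —, 796, —, 520, 575, 371, —]

796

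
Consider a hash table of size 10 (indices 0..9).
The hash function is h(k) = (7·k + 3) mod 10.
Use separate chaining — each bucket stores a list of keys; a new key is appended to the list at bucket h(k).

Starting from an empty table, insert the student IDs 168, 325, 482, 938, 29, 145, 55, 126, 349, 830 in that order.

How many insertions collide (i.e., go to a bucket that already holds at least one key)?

168 -> bucket 9
325 -> bucket 8
482 -> bucket 7
938 -> bucket 9 (collision)
29 -> bucket 6
145 -> bucket 8 (collision)
55 -> bucket 8 (collision)
126 -> bucket 5
349 -> bucket 6 (collision)
830 -> bucket 3
Final buckets:
0: ∅
1: ∅
2: ∅
3: 830
4: ∅
5: 126
6: 29 -> 349
7: 482
8: 325 -> 145 -> 55
9: 168 -> 938

4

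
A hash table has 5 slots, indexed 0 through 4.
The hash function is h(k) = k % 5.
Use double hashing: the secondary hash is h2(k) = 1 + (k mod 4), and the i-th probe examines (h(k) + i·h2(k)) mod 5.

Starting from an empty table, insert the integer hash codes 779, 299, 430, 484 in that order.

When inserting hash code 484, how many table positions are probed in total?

Insert 779: h=4, slot 4 empty -> index 4.
Insert 299: h=4, h2=4, slot 4 occupied -> index 3.
Insert 430: h=0, slot 0 empty -> index 0.
Insert 484: h=4, h2=1, slots 4,0 occupied -> index 1.
Table: [430, 484, -, 299, 779]

3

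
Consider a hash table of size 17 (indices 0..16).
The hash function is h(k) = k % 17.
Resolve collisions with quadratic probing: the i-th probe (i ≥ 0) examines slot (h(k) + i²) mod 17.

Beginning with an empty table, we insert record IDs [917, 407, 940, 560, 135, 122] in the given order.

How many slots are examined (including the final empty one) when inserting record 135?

Insert 917: h=16, slot 16 empty => index 16.
Insert 407: h=16, slot 16 occupied => index 0.
Insert 940: h=5, slot 5 empty => index 5.
Insert 560: h=16, slots 16,0 occupied => index 3.
Insert 135: h=16, slots 16,0,3 occupied => index 8.
Insert 122: h=3, slot 3 occupied => index 4.
Table: [407, -, -, 560, 122, 940, -, -, 135, -, -, -, -, -, -, -, 917]

4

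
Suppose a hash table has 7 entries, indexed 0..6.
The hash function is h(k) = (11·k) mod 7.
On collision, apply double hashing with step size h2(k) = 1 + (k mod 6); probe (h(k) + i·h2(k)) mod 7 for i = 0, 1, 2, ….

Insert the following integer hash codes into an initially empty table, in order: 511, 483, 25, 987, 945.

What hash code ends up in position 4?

483

Insert 511: h=0, slot 0 empty → index 0.
Insert 483: h=0, h2=4, slot 0 occupied → index 4.
Insert 25: h=2, slot 2 empty → index 2.
Insert 987: h=0, h2=4, slots 0,4 occupied → index 1.
Insert 945: h=0, h2=4, slots 0,4,1 occupied → index 5.
Table: [511, 987, 25, ., 483, 945, .]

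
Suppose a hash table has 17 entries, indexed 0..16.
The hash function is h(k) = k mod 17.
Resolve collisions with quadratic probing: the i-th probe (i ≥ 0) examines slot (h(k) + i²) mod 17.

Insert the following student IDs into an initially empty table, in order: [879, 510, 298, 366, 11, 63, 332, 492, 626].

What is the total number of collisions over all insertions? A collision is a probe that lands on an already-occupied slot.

879 hashes to 12; slot 12 is free -> place at 12.
510 hashes to 0; slot 0 is free -> place at 0.
298 hashes to 9; slot 9 is free -> place at 9.
366 hashes to 9; 9 taken -> place at 10.
11 hashes to 11; slot 11 is free -> place at 11.
63 hashes to 12; 12 taken -> place at 13.
332 hashes to 9; 9,10,13 taken -> place at 1.
492 hashes to 16; slot 16 is free -> place at 16.
626 hashes to 14; slot 14 is free -> place at 14.
Table: [510, 332, —, —, —, —, —, —, —, 298, 366, 11, 879, 63, 626, —, 492]

5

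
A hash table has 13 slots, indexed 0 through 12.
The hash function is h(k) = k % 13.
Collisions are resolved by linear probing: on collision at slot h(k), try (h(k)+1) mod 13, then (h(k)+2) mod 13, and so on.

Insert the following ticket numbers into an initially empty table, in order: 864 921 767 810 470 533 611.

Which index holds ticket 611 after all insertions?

864: h=6 => slot 6
921: h=11 => slot 11
767: h=0 => slot 0
810: h=4 => slot 4
470: h=2 => slot 2
533: h=0, probe 0,1 => slot 1
611: h=0, probe 0,1,2,3 => slot 3
Table: [767, 533, 470, 611, 810, ∅, 864, ∅, ∅, ∅, ∅, 921, ∅]

3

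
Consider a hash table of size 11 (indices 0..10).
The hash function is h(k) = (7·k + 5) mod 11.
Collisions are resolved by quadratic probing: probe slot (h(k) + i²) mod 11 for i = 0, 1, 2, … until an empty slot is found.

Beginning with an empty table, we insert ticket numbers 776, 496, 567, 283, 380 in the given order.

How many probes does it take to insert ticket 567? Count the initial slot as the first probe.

2

776 hashes to 3; slot 3 is free => place at 3.
496 hashes to 1; slot 1 is free => place at 1.
567 hashes to 3; 3 taken => place at 4.
283 hashes to 6; slot 6 is free => place at 6.
380 hashes to 3; 3,4 taken => place at 7.
Table: [-, 496, -, 776, 567, -, 283, 380, -, -, -]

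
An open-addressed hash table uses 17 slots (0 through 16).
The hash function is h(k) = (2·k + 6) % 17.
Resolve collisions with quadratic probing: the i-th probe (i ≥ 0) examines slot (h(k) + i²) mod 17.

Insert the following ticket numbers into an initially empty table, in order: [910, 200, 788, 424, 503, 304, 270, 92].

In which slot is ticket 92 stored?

910 hashes to 7; slot 7 is free -> place at 7.
200 hashes to 15; slot 15 is free -> place at 15.
788 hashes to 1; slot 1 is free -> place at 1.
424 hashes to 4; slot 4 is free -> place at 4.
503 hashes to 9; slot 9 is free -> place at 9.
304 hashes to 2; slot 2 is free -> place at 2.
270 hashes to 2; 2 taken -> place at 3.
92 hashes to 3; 3,4,7 taken -> place at 12.
Table: [-, 788, 304, 270, 424, -, -, 910, -, 503, -, -, 92, -, -, 200, -]

12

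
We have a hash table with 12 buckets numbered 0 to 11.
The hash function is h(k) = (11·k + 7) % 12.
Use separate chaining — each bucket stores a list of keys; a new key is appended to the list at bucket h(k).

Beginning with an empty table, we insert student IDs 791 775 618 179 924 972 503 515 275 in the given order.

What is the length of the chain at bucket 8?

5

791 -> bucket 8
775 -> bucket 0
618 -> bucket 1
179 -> bucket 8 (collision)
924 -> bucket 7
972 -> bucket 7 (collision)
503 -> bucket 8 (collision)
515 -> bucket 8 (collision)
275 -> bucket 8 (collision)
Final buckets:
0: 775
1: 618
2: .
3: .
4: .
5: .
6: .
7: 924 -> 972
8: 791 -> 179 -> 503 -> 515 -> 275
9: .
10: .
11: .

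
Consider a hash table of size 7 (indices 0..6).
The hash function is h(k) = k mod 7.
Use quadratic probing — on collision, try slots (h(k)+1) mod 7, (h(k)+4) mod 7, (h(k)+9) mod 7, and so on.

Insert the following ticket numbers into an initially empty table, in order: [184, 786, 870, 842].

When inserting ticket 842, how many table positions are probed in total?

184 hashes to 2; slot 2 is free → place at 2.
786 hashes to 2; 2 taken → place at 3.
870 hashes to 2; 2,3 taken → place at 6.
842 hashes to 2; 2,3,6 taken → place at 4.
Table: [., ., 184, 786, 842, ., 870]

4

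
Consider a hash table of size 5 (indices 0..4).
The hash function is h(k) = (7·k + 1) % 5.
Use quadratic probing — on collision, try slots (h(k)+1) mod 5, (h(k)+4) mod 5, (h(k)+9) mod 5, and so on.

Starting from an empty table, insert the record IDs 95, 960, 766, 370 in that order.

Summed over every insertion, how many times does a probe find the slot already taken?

Insert 95: h=1, slot 1 empty → index 1.
Insert 960: h=1, slot 1 occupied → index 2.
Insert 766: h=3, slot 3 empty → index 3.
Insert 370: h=1, slots 1,2 occupied → index 0.
Table: [370, 95, 960, 766, .]

3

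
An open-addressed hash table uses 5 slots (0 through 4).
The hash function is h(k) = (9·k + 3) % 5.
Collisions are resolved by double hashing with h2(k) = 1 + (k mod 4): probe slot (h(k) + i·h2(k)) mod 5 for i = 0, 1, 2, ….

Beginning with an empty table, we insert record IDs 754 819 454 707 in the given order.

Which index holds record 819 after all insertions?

754: h=4 -> slot 4
819: h=4, h2=4, probe 4,3 -> slot 3
454: h=4, h2=3, probe 4,2 -> slot 2
707: h=1 -> slot 1
Table: [., 707, 454, 819, 754]

3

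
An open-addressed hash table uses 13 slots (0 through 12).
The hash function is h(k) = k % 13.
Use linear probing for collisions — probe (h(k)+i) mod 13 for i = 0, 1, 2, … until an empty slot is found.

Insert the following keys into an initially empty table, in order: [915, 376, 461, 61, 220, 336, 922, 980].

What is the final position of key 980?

7

915: h=5 -> slot 5
376: h=12 -> slot 12
461: h=6 -> slot 6
61: h=9 -> slot 9
220: h=12, probe 12,0 -> slot 0
336: h=11 -> slot 11
922: h=12, probe 12,0,1 -> slot 1
980: h=5, probe 5,6,7 -> slot 7
Table: [220, 922, ., ., ., 915, 461, 980, ., 61, ., 336, 376]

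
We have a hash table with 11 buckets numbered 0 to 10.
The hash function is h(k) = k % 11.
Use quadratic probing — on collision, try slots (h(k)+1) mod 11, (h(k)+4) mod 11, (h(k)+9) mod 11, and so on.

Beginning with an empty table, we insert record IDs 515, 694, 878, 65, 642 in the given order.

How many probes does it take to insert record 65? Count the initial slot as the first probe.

Insert 515: h=9, slot 9 empty => index 9.
Insert 694: h=1, slot 1 empty => index 1.
Insert 878: h=9, slot 9 occupied => index 10.
Insert 65: h=10, slot 10 occupied => index 0.
Insert 642: h=4, slot 4 empty => index 4.
Table: [65, 694, ., ., 642, ., ., ., ., 515, 878]

2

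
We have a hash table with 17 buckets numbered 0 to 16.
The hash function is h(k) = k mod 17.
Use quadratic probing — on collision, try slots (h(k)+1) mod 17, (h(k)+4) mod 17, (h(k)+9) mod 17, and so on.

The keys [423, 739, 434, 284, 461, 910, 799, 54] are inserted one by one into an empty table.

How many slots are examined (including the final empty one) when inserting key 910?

423 hashes to 15; slot 15 is free -> place at 15.
739 hashes to 8; slot 8 is free -> place at 8.
434 hashes to 9; slot 9 is free -> place at 9.
284 hashes to 12; slot 12 is free -> place at 12.
461 hashes to 2; slot 2 is free -> place at 2.
910 hashes to 9; 9 taken -> place at 10.
799 hashes to 0; slot 0 is free -> place at 0.
54 hashes to 3; slot 3 is free -> place at 3.
Table: [799, -, 461, 54, -, -, -, -, 739, 434, 910, -, 284, -, -, 423, -]

2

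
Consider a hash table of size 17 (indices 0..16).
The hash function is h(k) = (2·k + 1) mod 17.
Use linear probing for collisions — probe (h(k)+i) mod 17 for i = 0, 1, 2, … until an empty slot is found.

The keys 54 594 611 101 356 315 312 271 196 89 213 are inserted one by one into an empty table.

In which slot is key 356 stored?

Insert 54: h=7, slot 7 empty → index 7.
Insert 594: h=16, slot 16 empty → index 16.
Insert 611: h=16, slot 16 occupied → index 0.
Insert 101: h=16, slots 16,0 occupied → index 1.
Insert 356: h=16, slots 16,0,1 occupied → index 2.
Insert 315: h=2, slot 2 occupied → index 3.
Insert 312: h=13, slot 13 empty → index 13.
Insert 271: h=16, slots 16,0,1,2,3 occupied → index 4.
Insert 196: h=2, slots 2,3,4 occupied → index 5.
Insert 89: h=9, slot 9 empty → index 9.
Insert 213: h=2, slots 2,3,4,5 occupied → index 6.
Table: [611, 101, 356, 315, 271, 196, 213, 54, ∅, 89, ∅, ∅, ∅, 312, ∅, ∅, 594]

2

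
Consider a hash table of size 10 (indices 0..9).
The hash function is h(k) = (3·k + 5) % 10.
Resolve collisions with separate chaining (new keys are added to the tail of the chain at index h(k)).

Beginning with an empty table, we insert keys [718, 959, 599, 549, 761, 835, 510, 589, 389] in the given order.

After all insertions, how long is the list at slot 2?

5

Insert 718: h=9, bucket 9 empty → new chain.
Insert 959: h=2, bucket 2 empty → new chain.
Insert 599: h=2, bucket 2 nonempty → append to chain.
Insert 549: h=2, bucket 2 nonempty → append to chain.
Insert 761: h=8, bucket 8 empty → new chain.
Insert 835: h=0, bucket 0 empty → new chain.
Insert 510: h=5, bucket 5 empty → new chain.
Insert 589: h=2, bucket 2 nonempty → append to chain.
Insert 389: h=2, bucket 2 nonempty → append to chain.
Final buckets:
0: 835
1: -
2: 959 -> 599 -> 549 -> 589 -> 389
3: -
4: -
5: 510
6: -
7: -
8: 761
9: 718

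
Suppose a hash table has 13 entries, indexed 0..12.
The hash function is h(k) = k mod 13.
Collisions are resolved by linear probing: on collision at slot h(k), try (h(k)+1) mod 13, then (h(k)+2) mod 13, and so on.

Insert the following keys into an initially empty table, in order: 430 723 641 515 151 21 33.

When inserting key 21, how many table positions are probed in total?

430: h=1 -> slot 1
723: h=8 -> slot 8
641: h=4 -> slot 4
515: h=8, probe 8,9 -> slot 9
151: h=8, probe 8,9,10 -> slot 10
21: h=8, probe 8,9,10,11 -> slot 11
33: h=7 -> slot 7
Table: [_, 430, _, _, 641, _, _, 33, 723, 515, 151, 21, _]

4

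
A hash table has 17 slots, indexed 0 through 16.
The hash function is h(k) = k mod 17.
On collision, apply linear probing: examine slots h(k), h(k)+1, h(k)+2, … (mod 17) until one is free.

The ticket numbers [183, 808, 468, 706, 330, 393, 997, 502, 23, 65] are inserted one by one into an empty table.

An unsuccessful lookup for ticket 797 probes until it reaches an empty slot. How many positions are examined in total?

183: h=13 → slot 13
808: h=9 → slot 9
468: h=9, probe 9,10 → slot 10
706: h=9, probe 9,10,11 → slot 11
330: h=7 → slot 7
393: h=2 → slot 2
997: h=11, probe 11,12 → slot 12
502: h=9, probe 9,10,11,12,13,14 → slot 14
23: h=6 → slot 6
65: h=14, probe 14,15 → slot 15
Table: [∅, ∅, 393, ∅, ∅, ∅, 23, 330, ∅, 808, 468, 706, 997, 183, 502, 65, ∅]
Lookup 797: h=15, probe 15,16 → slot 16 empty, not found.

2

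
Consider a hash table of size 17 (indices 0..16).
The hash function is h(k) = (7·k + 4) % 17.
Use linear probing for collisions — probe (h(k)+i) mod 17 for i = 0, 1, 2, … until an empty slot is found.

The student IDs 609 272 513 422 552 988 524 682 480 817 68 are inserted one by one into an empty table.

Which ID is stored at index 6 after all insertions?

68

609: h=0 -> slot 0
272: h=4 -> slot 4
513: h=8 -> slot 8
422: h=0, probe 0,1 -> slot 1
552: h=9 -> slot 9
988: h=1, probe 1,2 -> slot 2
524: h=0, probe 0,1,2,3 -> slot 3
682: h=1, probe 1,2,3,4,5 -> slot 5
480: h=15 -> slot 15
817: h=11 -> slot 11
68: h=4, probe 4,5,6 -> slot 6
Table: [609, 422, 988, 524, 272, 682, 68, _, 513, 552, _, 817, _, _, _, 480, _]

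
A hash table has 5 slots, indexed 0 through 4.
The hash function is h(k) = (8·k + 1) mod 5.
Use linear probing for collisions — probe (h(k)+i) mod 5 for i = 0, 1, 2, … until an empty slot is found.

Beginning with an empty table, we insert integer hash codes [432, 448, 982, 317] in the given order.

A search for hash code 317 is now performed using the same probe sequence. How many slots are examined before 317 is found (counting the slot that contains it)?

Insert 432: h=2, slot 2 empty -> index 2.
Insert 448: h=0, slot 0 empty -> index 0.
Insert 982: h=2, slot 2 occupied -> index 3.
Insert 317: h=2, slots 2,3 occupied -> index 4.
Table: [448, —, 432, 982, 317]
Lookup 317: h=2, probe 2,3,4 → found at 4.

3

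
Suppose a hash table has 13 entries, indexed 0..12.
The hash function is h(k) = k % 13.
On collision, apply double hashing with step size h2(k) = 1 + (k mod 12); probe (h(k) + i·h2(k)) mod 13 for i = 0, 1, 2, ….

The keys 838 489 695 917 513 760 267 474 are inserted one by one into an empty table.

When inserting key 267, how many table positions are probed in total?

3

Insert 838: h=6, slot 6 empty → index 6.
Insert 489: h=8, slot 8 empty → index 8.
Insert 695: h=6, h2=12, slot 6 occupied → index 5.
Insert 917: h=7, slot 7 empty → index 7.
Insert 513: h=6, h2=10, slot 6 occupied → index 3.
Insert 760: h=6, h2=5, slot 6 occupied → index 11.
Insert 267: h=7, h2=4, slots 7,11 occupied → index 2.
Insert 474: h=6, h2=7, slot 6 occupied → index 0.
Table: [474, ., 267, 513, ., 695, 838, 917, 489, ., ., 760, .]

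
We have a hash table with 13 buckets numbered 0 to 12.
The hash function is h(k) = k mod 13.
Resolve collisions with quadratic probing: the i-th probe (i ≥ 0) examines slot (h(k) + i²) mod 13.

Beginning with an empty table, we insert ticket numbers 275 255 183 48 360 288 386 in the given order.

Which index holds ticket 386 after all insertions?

275 hashes to 2; slot 2 is free => place at 2.
255 hashes to 8; slot 8 is free => place at 8.
183 hashes to 1; slot 1 is free => place at 1.
48 hashes to 9; slot 9 is free => place at 9.
360 hashes to 9; 9 taken => place at 10.
288 hashes to 2; 2 taken => place at 3.
386 hashes to 9; 9,10 taken => place at 0.
Table: [386, 183, 275, 288, _, _, _, _, 255, 48, 360, _, _]

0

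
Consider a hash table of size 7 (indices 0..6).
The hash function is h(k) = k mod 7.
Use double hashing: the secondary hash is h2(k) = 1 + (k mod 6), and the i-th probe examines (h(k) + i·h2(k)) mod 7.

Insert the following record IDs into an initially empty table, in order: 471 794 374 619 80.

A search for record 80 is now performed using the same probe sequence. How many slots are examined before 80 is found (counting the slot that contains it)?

471: h=2 → slot 2
794: h=3 → slot 3
374: h=3, h2=3, probe 3,6 → slot 6
619: h=3, h2=2, probe 3,5 → slot 5
80: h=3, h2=3, probe 3,6,2,5,1 → slot 1
Table: [—, 80, 471, 794, —, 619, 374]
Lookup 80: h=3, h2=3, probe 3,6,2,5,1 → found at 1.

5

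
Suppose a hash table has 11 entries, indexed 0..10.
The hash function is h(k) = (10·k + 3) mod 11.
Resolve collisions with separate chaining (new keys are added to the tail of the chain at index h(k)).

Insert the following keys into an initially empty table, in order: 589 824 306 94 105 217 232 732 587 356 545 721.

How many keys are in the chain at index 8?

6

Insert 589: h=8, bucket 8 empty → new chain.
Insert 824: h=4, bucket 4 empty → new chain.
Insert 306: h=5, bucket 5 empty → new chain.
Insert 94: h=8, bucket 8 nonempty → append to chain.
Insert 105: h=8, bucket 8 nonempty → append to chain.
Insert 217: h=6, bucket 6 empty → new chain.
Insert 232: h=2, bucket 2 empty → new chain.
Insert 732: h=8, bucket 8 nonempty → append to chain.
Insert 587: h=10, bucket 10 empty → new chain.
Insert 356: h=10, bucket 10 nonempty → append to chain.
Insert 545: h=8, bucket 8 nonempty → append to chain.
Insert 721: h=8, bucket 8 nonempty → append to chain.
Final buckets:
0: _
1: _
2: 232
3: _
4: 824
5: 306
6: 217
7: _
8: 589 -> 94 -> 105 -> 732 -> 545 -> 721
9: _
10: 587 -> 356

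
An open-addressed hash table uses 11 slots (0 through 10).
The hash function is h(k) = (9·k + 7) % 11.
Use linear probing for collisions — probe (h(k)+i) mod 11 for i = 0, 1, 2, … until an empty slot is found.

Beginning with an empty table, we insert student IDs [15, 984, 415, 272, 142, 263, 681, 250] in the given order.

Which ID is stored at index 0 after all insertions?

15: h=10 => slot 10
984: h=8 => slot 8
415: h=2 => slot 2
272: h=2, probe 2,3 => slot 3
142: h=9 => slot 9
263: h=9, probe 9,10,0 => slot 0
681: h=9, probe 9,10,0,1 => slot 1
250: h=2, probe 2,3,4 => slot 4
Table: [263, 681, 415, 272, 250, ., ., ., 984, 142, 15]

263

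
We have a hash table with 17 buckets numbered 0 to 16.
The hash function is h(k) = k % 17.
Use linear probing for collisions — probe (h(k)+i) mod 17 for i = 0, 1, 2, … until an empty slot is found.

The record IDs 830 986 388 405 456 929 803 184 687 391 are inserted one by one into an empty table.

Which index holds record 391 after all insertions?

3

830: h=14 -> slot 14
986: h=0 -> slot 0
388: h=14, probe 14,15 -> slot 15
405: h=14, probe 14,15,16 -> slot 16
456: h=14, probe 14,15,16,0,1 -> slot 1
929: h=11 -> slot 11
803: h=4 -> slot 4
184: h=14, probe 14,15,16,0,1,2 -> slot 2
687: h=7 -> slot 7
391: h=0, probe 0,1,2,3 -> slot 3
Table: [986, 456, 184, 391, 803, _, _, 687, _, _, _, 929, _, _, 830, 388, 405]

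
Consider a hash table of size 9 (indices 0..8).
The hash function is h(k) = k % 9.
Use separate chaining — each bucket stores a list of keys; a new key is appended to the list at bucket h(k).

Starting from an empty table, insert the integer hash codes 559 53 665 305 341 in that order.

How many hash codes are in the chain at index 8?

4

559 → bucket 1
53 → bucket 8
665 → bucket 8 (collision)
305 → bucket 8 (collision)
341 → bucket 8 (collision)
Final buckets:
0: .
1: 559
2: .
3: .
4: .
5: .
6: .
7: .
8: 53 -> 665 -> 305 -> 341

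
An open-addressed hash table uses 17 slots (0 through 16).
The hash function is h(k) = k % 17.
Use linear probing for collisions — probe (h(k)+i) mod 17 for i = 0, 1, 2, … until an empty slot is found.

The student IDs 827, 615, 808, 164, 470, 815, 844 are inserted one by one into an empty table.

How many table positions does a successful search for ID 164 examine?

827 hashes to 11; slot 11 is free → place at 11.
615 hashes to 3; slot 3 is free → place at 3.
808 hashes to 9; slot 9 is free → place at 9.
164 hashes to 11; 11 taken → place at 12.
470 hashes to 11; 11,12 taken → place at 13.
815 hashes to 16; slot 16 is free → place at 16.
844 hashes to 11; 11,12,13 taken → place at 14.
Table: [., ., ., 615, ., ., ., ., ., 808, ., 827, 164, 470, 844, ., 815]
Lookup 164: h=11, probe 11,12 → found at 12.

2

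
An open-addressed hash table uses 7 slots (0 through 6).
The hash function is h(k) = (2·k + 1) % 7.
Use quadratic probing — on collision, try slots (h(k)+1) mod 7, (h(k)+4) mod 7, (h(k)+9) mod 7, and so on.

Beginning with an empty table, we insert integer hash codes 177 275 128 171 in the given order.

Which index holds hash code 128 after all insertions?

Insert 177: h=5, slot 5 empty => index 5.
Insert 275: h=5, slot 5 occupied => index 6.
Insert 128: h=5, slots 5,6 occupied => index 2.
Insert 171: h=0, slot 0 empty => index 0.
Table: [171, —, 128, —, —, 177, 275]

2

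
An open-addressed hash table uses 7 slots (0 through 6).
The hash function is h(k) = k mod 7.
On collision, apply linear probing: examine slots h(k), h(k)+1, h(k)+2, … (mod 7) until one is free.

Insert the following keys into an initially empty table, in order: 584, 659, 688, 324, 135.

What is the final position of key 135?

584 hashes to 3; slot 3 is free -> place at 3.
659 hashes to 1; slot 1 is free -> place at 1.
688 hashes to 2; slot 2 is free -> place at 2.
324 hashes to 2; 2,3 taken -> place at 4.
135 hashes to 2; 2,3,4 taken -> place at 5.
Table: [—, 659, 688, 584, 324, 135, —]

5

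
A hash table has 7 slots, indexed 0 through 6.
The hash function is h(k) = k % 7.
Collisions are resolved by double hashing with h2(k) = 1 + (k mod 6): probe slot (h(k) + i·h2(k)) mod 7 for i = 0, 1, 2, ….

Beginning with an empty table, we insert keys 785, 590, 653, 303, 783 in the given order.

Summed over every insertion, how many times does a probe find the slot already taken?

Insert 785: h=1, slot 1 empty => index 1.
Insert 590: h=2, slot 2 empty => index 2.
Insert 653: h=2, h2=6, slots 2,1 occupied => index 0.
Insert 303: h=2, h2=4, slot 2 occupied => index 6.
Insert 783: h=6, h2=4, slot 6 occupied => index 3.
Table: [653, 785, 590, 783, ., ., 303]

4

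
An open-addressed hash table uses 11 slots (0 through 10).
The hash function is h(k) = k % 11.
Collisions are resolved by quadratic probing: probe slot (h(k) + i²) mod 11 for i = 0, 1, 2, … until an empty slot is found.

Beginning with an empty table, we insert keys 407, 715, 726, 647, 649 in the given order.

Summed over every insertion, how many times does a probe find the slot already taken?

7

Insert 407: h=0, slot 0 empty -> index 0.
Insert 715: h=0, slot 0 occupied -> index 1.
Insert 726: h=0, slots 0,1 occupied -> index 4.
Insert 647: h=9, slot 9 empty -> index 9.
Insert 649: h=0, slots 0,1,4,9 occupied -> index 5.
Table: [407, 715, ., ., 726, 649, ., ., ., 647, .]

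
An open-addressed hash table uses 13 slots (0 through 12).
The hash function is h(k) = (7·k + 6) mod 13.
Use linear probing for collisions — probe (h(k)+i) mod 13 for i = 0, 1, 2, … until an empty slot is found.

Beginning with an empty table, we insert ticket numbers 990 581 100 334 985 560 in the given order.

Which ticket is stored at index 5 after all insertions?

990 hashes to 7; slot 7 is free -> place at 7.
581 hashes to 4; slot 4 is free -> place at 4.
100 hashes to 4; 4 taken -> place at 5.
334 hashes to 4; 4,5 taken -> place at 6.
985 hashes to 11; slot 11 is free -> place at 11.
560 hashes to 0; slot 0 is free -> place at 0.
Table: [560, ∅, ∅, ∅, 581, 100, 334, 990, ∅, ∅, ∅, 985, ∅]

100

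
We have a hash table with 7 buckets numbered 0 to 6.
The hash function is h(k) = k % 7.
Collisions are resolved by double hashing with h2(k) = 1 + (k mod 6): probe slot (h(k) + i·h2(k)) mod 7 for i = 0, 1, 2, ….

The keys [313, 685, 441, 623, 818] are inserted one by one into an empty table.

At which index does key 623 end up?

4

313 hashes to 5; slot 5 is free => place at 5.
685 hashes to 6; slot 6 is free => place at 6.
441 hashes to 0; slot 0 is free => place at 0.
623 hashes to 0, h2=6; 0,6,5 taken => place at 4.
818 hashes to 6, h2=3; 6 taken => place at 2.
Table: [441, —, 818, —, 623, 313, 685]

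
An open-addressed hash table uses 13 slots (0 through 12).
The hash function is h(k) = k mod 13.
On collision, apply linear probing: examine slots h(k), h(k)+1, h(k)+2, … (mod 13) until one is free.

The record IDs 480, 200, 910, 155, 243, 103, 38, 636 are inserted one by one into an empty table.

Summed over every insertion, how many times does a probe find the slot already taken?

480 hashes to 12; slot 12 is free -> place at 12.
200 hashes to 5; slot 5 is free -> place at 5.
910 hashes to 0; slot 0 is free -> place at 0.
155 hashes to 12; 12,0 taken -> place at 1.
243 hashes to 9; slot 9 is free -> place at 9.
103 hashes to 12; 12,0,1 taken -> place at 2.
38 hashes to 12; 12,0,1,2 taken -> place at 3.
636 hashes to 12; 12,0,1,2,3 taken -> place at 4.
Table: [910, 155, 103, 38, 636, 200, ., ., ., 243, ., ., 480]

14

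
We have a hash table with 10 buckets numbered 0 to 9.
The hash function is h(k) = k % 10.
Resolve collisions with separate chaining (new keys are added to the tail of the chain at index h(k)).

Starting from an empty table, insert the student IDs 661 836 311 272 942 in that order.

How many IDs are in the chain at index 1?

Insert 661: h=1, bucket 1 empty → new chain.
Insert 836: h=6, bucket 6 empty → new chain.
Insert 311: h=1, bucket 1 nonempty → append to chain.
Insert 272: h=2, bucket 2 empty → new chain.
Insert 942: h=2, bucket 2 nonempty → append to chain.
Final buckets:
0: -
1: 661 -> 311
2: 272 -> 942
3: -
4: -
5: -
6: 836
7: -
8: -
9: -

2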